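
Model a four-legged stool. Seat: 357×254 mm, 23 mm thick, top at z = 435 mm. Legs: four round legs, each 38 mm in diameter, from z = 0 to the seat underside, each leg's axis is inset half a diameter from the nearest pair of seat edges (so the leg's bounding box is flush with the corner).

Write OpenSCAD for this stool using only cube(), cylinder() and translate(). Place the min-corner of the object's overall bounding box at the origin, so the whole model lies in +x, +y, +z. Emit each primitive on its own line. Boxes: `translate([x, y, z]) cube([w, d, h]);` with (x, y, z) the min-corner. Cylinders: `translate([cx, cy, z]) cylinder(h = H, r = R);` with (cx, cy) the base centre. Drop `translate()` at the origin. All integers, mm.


// leg_h = 435 - 23 = 412
translate([0, 0, 412]) cube([357, 254, 23]);
translate([19, 19, 0]) cylinder(h = 412, r = 19);
translate([338, 19, 0]) cylinder(h = 412, r = 19);
translate([19, 235, 0]) cylinder(h = 412, r = 19);
translate([338, 235, 0]) cylinder(h = 412, r = 19);


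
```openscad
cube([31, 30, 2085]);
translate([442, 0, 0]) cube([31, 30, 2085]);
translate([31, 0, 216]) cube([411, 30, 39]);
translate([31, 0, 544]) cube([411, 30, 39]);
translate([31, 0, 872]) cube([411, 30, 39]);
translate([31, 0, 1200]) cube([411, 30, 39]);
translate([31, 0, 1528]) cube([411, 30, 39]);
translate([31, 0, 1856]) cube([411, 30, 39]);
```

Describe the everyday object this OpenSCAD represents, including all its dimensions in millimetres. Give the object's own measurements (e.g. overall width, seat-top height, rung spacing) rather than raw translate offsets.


A straight ladder. Two 31×30 mm vertical rails, 2085 mm tall, stand 473 mm apart (outside-to-outside) with their front faces coplanar on the −y side. 6 rungs, each 30 mm deep and 39 mm tall, span between the inner faces of the rails, front faces flush with the rails. The lowest rung's underside is at z = 216 mm and rungs are spaced 328 mm apart (underside to underside).


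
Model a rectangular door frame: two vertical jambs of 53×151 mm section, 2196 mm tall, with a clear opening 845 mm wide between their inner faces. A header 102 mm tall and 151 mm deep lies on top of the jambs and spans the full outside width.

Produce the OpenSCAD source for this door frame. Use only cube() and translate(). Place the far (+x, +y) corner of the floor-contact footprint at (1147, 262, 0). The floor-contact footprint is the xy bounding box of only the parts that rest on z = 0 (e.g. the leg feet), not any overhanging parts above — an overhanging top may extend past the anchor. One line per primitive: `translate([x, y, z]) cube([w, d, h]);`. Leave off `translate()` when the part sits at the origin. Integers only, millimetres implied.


translate([196, 111, 0]) cube([53, 151, 2196]);
translate([1094, 111, 0]) cube([53, 151, 2196]);
translate([196, 111, 2196]) cube([951, 151, 102]);


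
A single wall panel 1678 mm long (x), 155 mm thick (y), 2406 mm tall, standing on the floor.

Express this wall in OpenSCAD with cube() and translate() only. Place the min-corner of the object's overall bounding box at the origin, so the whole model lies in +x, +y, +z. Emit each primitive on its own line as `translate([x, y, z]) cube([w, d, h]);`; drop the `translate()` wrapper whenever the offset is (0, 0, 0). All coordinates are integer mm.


cube([1678, 155, 2406]);


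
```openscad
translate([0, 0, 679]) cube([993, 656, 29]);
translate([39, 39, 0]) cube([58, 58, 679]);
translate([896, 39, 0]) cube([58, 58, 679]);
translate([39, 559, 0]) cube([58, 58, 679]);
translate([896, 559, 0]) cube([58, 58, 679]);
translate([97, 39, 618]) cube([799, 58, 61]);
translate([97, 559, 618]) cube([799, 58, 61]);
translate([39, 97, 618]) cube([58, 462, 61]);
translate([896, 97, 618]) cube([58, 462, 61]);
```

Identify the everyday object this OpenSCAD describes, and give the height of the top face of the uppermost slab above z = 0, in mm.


A table. The table height is 708 mm.

A 993×656×29 slab sits at z = 679 on four 58 mm square posts — a table. The top surface is at 679 + 29 = 708 mm.


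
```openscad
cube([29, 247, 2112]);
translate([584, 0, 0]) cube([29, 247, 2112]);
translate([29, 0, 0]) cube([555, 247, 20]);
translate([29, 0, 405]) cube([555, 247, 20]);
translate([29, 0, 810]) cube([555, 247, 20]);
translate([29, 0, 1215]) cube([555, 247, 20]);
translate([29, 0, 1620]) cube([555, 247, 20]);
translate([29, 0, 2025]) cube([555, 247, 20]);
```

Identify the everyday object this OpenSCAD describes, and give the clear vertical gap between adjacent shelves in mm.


A bookshelf. The clear shelf gap is 385 mm.

Two tall side panels with 6 horizontal boards between them — a bookshelf. The first two shelf undersides are at z = 0 and z = 405; with shelf thickness 20, the clear gap is 405 − 0 − 20 = 385 mm.


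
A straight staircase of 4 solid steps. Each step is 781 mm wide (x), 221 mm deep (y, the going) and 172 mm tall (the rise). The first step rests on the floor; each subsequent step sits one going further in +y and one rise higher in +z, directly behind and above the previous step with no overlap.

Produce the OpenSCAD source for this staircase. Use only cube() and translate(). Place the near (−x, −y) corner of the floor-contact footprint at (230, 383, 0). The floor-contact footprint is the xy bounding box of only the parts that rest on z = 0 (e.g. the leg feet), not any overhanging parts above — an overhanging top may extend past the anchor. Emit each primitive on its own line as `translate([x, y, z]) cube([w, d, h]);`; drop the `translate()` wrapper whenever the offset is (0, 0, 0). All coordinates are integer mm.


translate([230, 383, 0]) cube([781, 221, 172]);
translate([230, 604, 172]) cube([781, 221, 172]);
translate([230, 825, 344]) cube([781, 221, 172]);
translate([230, 1046, 516]) cube([781, 221, 172]);


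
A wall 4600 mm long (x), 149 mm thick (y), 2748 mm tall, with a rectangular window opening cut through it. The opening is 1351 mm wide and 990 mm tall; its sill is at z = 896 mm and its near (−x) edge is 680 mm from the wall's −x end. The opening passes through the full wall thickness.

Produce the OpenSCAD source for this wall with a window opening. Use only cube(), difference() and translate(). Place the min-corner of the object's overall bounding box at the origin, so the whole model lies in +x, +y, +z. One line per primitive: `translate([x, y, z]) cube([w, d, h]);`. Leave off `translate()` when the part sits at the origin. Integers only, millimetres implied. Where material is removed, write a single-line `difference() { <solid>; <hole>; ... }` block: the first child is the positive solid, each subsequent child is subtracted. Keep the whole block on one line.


difference() { cube([4600, 149, 2748]); translate([680, 0, 896]) cube([1351, 149, 990]); }


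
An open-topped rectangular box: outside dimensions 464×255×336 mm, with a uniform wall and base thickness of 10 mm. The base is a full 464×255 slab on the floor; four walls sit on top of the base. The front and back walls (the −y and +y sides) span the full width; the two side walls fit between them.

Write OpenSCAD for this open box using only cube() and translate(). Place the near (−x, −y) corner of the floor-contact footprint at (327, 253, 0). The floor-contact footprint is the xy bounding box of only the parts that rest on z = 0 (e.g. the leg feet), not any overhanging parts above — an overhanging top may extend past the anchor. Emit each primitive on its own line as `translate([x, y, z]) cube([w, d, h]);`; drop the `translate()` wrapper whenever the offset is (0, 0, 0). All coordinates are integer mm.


translate([327, 253, 0]) cube([464, 255, 10]);
translate([327, 253, 10]) cube([464, 10, 326]);
translate([327, 498, 10]) cube([464, 10, 326]);
translate([327, 263, 10]) cube([10, 235, 326]);
translate([781, 263, 10]) cube([10, 235, 326]);


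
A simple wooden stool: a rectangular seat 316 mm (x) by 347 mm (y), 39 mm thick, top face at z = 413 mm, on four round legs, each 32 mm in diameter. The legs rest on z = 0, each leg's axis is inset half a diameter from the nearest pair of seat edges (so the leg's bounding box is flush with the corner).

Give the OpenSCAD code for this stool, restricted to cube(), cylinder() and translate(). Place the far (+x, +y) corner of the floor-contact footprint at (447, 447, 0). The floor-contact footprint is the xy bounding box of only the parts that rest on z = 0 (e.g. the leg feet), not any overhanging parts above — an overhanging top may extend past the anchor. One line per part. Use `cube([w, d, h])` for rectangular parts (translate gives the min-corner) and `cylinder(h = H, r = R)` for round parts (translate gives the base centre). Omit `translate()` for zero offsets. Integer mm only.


translate([131, 100, 374]) cube([316, 347, 39]);
translate([147, 116, 0]) cylinder(h = 374, r = 16);
translate([431, 116, 0]) cylinder(h = 374, r = 16);
translate([147, 431, 0]) cylinder(h = 374, r = 16);
translate([431, 431, 0]) cylinder(h = 374, r = 16);


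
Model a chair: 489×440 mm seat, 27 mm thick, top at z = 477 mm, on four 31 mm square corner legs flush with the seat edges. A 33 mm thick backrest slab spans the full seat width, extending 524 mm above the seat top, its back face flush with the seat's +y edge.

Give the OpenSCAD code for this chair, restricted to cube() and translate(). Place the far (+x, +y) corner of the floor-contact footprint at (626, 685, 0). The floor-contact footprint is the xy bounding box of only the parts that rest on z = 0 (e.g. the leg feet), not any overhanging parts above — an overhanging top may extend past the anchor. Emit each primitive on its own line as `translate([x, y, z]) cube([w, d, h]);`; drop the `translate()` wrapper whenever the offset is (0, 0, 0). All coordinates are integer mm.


translate([137, 245, 450]) cube([489, 440, 27]);
translate([137, 245, 0]) cube([31, 31, 450]);
translate([595, 245, 0]) cube([31, 31, 450]);
translate([137, 654, 0]) cube([31, 31, 450]);
translate([595, 654, 0]) cube([31, 31, 450]);
translate([137, 652, 477]) cube([489, 33, 524]);


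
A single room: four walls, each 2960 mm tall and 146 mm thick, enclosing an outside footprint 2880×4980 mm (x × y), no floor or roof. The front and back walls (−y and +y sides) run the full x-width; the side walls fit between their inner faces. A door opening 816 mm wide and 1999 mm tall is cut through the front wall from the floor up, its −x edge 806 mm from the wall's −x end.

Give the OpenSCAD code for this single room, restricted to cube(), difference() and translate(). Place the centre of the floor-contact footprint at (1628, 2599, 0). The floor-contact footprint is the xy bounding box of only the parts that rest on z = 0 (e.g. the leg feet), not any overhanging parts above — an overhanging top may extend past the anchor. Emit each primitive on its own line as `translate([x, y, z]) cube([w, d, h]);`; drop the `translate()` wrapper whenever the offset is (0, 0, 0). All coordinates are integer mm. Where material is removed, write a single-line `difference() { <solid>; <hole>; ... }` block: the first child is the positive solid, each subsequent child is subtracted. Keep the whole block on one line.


difference() { translate([188, 109, 0]) cube([2880, 146, 2960]); translate([994, 109, 0]) cube([816, 146, 1999]); }
translate([188, 4943, 0]) cube([2880, 146, 2960]);
translate([188, 255, 0]) cube([146, 4688, 2960]);
translate([2922, 255, 0]) cube([146, 4688, 2960]);


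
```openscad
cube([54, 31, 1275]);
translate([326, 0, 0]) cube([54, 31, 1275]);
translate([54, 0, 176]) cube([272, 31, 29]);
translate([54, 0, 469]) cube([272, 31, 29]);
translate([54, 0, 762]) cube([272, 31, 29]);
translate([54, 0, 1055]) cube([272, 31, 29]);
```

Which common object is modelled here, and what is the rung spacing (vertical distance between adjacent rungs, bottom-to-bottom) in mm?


A ladder. The rung spacing is 293 mm.

Two tall 54×31 posts with 4 short bars between them — a ladder. Adjacent rungs sit at z = 176 and z = 469, so the spacing is 469 − 176 = 293 mm.


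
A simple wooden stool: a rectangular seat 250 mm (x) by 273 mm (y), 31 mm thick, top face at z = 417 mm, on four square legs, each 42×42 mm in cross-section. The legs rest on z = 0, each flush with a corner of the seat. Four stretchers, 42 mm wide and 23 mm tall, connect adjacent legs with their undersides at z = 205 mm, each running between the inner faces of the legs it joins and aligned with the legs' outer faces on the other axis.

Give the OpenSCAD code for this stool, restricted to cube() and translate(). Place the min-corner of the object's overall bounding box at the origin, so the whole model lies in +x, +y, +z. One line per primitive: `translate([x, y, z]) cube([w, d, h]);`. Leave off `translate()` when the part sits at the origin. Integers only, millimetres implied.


// leg_h = 417 - 31 = 386
// stretcher span = 250 - 2*42 = 166
translate([0, 0, 386]) cube([250, 273, 31]);
cube([42, 42, 386]);
translate([208, 0, 0]) cube([42, 42, 386]);
translate([0, 231, 0]) cube([42, 42, 386]);
translate([208, 231, 0]) cube([42, 42, 386]);
translate([42, 0, 205]) cube([166, 42, 23]);
translate([42, 231, 205]) cube([166, 42, 23]);
translate([0, 42, 205]) cube([42, 189, 23]);
translate([208, 42, 205]) cube([42, 189, 23]);


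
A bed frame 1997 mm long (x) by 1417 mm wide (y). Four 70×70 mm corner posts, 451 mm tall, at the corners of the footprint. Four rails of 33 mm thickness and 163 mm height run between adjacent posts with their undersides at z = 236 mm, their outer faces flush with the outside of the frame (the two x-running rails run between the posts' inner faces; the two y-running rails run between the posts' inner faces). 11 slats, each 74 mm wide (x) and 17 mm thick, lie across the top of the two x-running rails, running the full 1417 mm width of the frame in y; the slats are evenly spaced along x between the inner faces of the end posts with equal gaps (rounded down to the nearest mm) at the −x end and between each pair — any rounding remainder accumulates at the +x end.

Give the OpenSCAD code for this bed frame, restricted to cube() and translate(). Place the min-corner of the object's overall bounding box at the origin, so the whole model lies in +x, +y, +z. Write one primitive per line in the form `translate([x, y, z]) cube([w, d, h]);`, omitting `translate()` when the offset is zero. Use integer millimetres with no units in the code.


// slat z = rail_z + rail_h = 236 + 163 = 399
// slat gap = ⌊(1857 − 11·74) / 12⌋ = 86
cube([70, 70, 451]);
translate([0, 1347, 0]) cube([70, 70, 451]);
translate([1927, 0, 0]) cube([70, 70, 451]);
translate([1927, 1347, 0]) cube([70, 70, 451]);
translate([70, 0, 236]) cube([1857, 33, 163]);
translate([70, 1384, 236]) cube([1857, 33, 163]);
translate([0, 70, 236]) cube([33, 1277, 163]);
translate([1964, 70, 236]) cube([33, 1277, 163]);
translate([156, 0, 399]) cube([74, 1417, 17]);
translate([316, 0, 399]) cube([74, 1417, 17]);
translate([476, 0, 399]) cube([74, 1417, 17]);
translate([636, 0, 399]) cube([74, 1417, 17]);
translate([796, 0, 399]) cube([74, 1417, 17]);
translate([956, 0, 399]) cube([74, 1417, 17]);
translate([1116, 0, 399]) cube([74, 1417, 17]);
translate([1276, 0, 399]) cube([74, 1417, 17]);
translate([1436, 0, 399]) cube([74, 1417, 17]);
translate([1596, 0, 399]) cube([74, 1417, 17]);
translate([1756, 0, 399]) cube([74, 1417, 17]);


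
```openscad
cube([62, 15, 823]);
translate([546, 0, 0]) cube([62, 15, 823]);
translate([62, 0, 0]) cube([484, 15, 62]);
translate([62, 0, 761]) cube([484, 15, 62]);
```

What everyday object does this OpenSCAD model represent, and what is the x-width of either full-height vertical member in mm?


A picture frame. The border width is 62 mm.

Four thin pieces enclosing a rectangular opening — a picture frame. The two full-height stiles are 823 mm tall; the top rail sits at z = 761 and is 62 mm tall, so the border above the opening is 823 − 761 = 62 mm, matching the stile x-width.


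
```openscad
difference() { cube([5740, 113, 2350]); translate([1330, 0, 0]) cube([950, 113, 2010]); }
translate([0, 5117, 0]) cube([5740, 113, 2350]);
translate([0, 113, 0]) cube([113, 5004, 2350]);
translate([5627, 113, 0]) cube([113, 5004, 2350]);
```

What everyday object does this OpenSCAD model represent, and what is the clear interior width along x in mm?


A single room. The interior width is 5514 mm.

Four walls enclosing a rectangle with a door in the front wall — a room. Outside width 5740 minus two 113 mm walls gives 5514 mm.


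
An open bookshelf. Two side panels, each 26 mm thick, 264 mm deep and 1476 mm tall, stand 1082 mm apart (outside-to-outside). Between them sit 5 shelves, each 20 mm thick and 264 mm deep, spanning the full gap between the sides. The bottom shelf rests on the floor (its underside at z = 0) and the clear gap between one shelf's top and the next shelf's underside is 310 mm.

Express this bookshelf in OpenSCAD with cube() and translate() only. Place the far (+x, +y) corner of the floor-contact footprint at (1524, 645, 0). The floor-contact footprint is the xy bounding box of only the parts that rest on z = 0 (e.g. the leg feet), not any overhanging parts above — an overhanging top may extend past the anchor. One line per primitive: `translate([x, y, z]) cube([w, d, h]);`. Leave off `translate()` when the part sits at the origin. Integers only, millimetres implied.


translate([442, 381, 0]) cube([26, 264, 1476]);
translate([1498, 381, 0]) cube([26, 264, 1476]);
translate([468, 381, 0]) cube([1030, 264, 20]);
translate([468, 381, 330]) cube([1030, 264, 20]);
translate([468, 381, 660]) cube([1030, 264, 20]);
translate([468, 381, 990]) cube([1030, 264, 20]);
translate([468, 381, 1320]) cube([1030, 264, 20]);


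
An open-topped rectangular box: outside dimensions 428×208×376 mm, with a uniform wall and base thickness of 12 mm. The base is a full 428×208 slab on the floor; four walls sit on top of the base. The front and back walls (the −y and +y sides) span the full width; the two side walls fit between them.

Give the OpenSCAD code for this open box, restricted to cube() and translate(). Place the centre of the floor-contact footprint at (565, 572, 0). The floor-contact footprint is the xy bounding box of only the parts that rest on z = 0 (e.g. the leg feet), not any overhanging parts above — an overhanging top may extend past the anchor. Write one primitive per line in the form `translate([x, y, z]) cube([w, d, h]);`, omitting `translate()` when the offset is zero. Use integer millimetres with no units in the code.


translate([351, 468, 0]) cube([428, 208, 12]);
translate([351, 468, 12]) cube([428, 12, 364]);
translate([351, 664, 12]) cube([428, 12, 364]);
translate([351, 480, 12]) cube([12, 184, 364]);
translate([767, 480, 12]) cube([12, 184, 364]);


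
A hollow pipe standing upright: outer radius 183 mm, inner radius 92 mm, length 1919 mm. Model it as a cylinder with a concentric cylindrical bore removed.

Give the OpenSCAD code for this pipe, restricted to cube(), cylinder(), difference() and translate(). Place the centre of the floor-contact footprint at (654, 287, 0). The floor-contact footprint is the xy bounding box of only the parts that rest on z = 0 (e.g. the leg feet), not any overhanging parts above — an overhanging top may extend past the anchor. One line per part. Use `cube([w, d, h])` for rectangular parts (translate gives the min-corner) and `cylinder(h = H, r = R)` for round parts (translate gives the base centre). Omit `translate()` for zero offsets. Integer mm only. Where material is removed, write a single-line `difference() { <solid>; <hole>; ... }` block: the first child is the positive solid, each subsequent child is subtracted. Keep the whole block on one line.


difference() { translate([654, 287, 0]) cylinder(h = 1919, r = 183); translate([654, 287, 0]) cylinder(h = 1919, r = 92); }


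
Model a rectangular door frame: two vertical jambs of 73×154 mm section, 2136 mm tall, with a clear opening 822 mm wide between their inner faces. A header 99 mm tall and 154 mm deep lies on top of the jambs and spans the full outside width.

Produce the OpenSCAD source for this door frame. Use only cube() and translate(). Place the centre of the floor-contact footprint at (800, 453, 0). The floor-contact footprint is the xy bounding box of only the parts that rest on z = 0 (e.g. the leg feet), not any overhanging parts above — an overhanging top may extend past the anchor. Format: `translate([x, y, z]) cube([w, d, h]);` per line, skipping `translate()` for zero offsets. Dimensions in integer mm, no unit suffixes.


translate([316, 376, 0]) cube([73, 154, 2136]);
translate([1211, 376, 0]) cube([73, 154, 2136]);
translate([316, 376, 2136]) cube([968, 154, 99]);


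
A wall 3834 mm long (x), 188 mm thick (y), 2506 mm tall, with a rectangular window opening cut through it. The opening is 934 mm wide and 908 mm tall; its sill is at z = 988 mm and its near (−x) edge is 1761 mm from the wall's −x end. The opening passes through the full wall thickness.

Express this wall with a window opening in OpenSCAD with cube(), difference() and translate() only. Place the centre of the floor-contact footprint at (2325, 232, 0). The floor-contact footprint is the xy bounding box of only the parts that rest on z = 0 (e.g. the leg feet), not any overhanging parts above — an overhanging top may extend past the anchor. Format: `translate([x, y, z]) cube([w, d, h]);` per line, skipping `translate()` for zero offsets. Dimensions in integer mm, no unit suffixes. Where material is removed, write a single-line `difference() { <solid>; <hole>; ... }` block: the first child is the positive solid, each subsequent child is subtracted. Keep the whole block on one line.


difference() { translate([408, 138, 0]) cube([3834, 188, 2506]); translate([2169, 138, 988]) cube([934, 188, 908]); }


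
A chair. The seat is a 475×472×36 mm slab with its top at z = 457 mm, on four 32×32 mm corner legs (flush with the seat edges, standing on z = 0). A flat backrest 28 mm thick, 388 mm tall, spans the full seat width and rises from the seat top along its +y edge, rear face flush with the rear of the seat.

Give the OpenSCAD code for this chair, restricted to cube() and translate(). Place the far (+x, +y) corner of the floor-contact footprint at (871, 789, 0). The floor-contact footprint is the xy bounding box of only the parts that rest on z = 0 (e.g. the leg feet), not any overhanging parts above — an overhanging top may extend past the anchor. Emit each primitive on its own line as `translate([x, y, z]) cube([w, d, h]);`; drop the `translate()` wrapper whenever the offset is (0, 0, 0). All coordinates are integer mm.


// leg_h = 457 - 36 = 421
translate([396, 317, 421]) cube([475, 472, 36]);
translate([396, 317, 0]) cube([32, 32, 421]);
translate([839, 317, 0]) cube([32, 32, 421]);
translate([396, 757, 0]) cube([32, 32, 421]);
translate([839, 757, 0]) cube([32, 32, 421]);
translate([396, 761, 457]) cube([475, 28, 388]);


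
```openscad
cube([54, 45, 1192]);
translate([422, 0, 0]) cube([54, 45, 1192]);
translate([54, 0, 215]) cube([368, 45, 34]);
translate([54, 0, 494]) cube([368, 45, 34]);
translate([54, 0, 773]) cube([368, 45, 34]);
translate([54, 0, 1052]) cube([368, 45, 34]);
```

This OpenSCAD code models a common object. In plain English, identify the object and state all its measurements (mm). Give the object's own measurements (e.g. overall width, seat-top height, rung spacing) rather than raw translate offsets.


A straight ladder. Two 54×45 mm vertical rails, 1192 mm tall, stand 476 mm apart (outside-to-outside) with their front faces coplanar on the −y side. 4 rungs, each 45 mm deep and 34 mm tall, span between the inner faces of the rails, front faces flush with the rails. The lowest rung's underside is at z = 215 mm and rungs are spaced 279 mm apart (underside to underside).


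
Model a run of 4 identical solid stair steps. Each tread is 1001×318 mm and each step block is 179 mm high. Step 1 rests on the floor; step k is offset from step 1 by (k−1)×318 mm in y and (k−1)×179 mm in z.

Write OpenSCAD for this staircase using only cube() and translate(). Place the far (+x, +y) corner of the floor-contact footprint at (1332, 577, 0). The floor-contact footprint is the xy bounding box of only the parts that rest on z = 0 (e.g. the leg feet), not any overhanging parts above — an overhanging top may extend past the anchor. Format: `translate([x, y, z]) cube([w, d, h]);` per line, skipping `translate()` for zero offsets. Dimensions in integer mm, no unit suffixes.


translate([331, 259, 0]) cube([1001, 318, 179]);
translate([331, 577, 179]) cube([1001, 318, 179]);
translate([331, 895, 358]) cube([1001, 318, 179]);
translate([331, 1213, 537]) cube([1001, 318, 179]);


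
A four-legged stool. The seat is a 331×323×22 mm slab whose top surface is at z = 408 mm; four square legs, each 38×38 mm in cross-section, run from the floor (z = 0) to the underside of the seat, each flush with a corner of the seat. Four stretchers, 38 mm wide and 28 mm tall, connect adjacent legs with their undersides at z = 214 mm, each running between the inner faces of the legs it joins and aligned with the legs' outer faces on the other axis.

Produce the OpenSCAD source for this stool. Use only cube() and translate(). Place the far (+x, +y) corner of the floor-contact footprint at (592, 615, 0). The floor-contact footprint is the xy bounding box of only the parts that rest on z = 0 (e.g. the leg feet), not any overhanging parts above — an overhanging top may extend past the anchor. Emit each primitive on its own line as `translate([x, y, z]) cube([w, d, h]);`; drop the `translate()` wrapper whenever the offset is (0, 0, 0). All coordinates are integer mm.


translate([261, 292, 386]) cube([331, 323, 22]);
translate([261, 292, 0]) cube([38, 38, 386]);
translate([554, 292, 0]) cube([38, 38, 386]);
translate([261, 577, 0]) cube([38, 38, 386]);
translate([554, 577, 0]) cube([38, 38, 386]);
translate([299, 292, 214]) cube([255, 38, 28]);
translate([299, 577, 214]) cube([255, 38, 28]);
translate([261, 330, 214]) cube([38, 247, 28]);
translate([554, 330, 214]) cube([38, 247, 28]);


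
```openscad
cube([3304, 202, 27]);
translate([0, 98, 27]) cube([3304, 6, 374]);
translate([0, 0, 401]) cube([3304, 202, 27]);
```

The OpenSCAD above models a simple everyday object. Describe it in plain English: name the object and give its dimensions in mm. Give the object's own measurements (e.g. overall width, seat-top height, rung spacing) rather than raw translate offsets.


An I-beam lying along x, 3304 mm long. Overall section height 428 mm. Two flanges 202 mm wide (y) and 27 mm thick, one on the floor and one at the top; a web 6 mm thick runs between them, centred on the flange width.


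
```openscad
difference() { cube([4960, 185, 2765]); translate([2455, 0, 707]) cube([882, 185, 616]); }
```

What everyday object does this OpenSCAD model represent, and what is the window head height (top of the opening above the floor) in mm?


A wall with a window opening. The window head height is 1323 mm.

A wall with a rectangular opening subtracted — a window. Sill at z = 707, opening 616 mm tall, so the head is at 707 + 616 = 1323 mm.


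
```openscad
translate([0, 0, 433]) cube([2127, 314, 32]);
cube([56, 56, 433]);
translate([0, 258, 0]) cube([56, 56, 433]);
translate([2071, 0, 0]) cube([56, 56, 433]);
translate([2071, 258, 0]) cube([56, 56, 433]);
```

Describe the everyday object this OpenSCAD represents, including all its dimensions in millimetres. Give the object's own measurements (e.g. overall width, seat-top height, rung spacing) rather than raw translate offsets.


A bench: a 2127×314 mm seat slab, 32 mm thick, top at z = 465 mm, on four 56×56 mm square legs flush with the seat corners and standing on z = 0.


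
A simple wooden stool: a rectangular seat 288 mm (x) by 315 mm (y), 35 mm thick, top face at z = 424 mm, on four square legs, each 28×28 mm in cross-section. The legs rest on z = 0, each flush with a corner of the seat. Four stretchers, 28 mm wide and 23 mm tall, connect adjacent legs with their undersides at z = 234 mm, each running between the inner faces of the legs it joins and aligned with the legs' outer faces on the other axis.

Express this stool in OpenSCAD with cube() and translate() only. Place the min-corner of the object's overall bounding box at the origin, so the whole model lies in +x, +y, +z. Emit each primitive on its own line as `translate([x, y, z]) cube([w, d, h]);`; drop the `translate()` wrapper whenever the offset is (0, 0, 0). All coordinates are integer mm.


translate([0, 0, 389]) cube([288, 315, 35]);
cube([28, 28, 389]);
translate([260, 0, 0]) cube([28, 28, 389]);
translate([0, 287, 0]) cube([28, 28, 389]);
translate([260, 287, 0]) cube([28, 28, 389]);
translate([28, 0, 234]) cube([232, 28, 23]);
translate([28, 287, 234]) cube([232, 28, 23]);
translate([0, 28, 234]) cube([28, 259, 23]);
translate([260, 28, 234]) cube([28, 259, 23]);


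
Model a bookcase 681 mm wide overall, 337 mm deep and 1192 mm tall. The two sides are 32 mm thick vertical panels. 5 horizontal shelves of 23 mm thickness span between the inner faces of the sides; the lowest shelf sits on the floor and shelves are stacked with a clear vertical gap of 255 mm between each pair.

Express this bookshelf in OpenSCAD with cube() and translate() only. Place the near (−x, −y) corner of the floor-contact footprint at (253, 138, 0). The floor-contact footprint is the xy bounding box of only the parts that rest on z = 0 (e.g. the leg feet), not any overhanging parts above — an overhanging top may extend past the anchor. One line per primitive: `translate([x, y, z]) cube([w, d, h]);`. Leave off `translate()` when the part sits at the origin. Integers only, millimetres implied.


translate([253, 138, 0]) cube([32, 337, 1192]);
translate([902, 138, 0]) cube([32, 337, 1192]);
translate([285, 138, 0]) cube([617, 337, 23]);
translate([285, 138, 278]) cube([617, 337, 23]);
translate([285, 138, 556]) cube([617, 337, 23]);
translate([285, 138, 834]) cube([617, 337, 23]);
translate([285, 138, 1112]) cube([617, 337, 23]);


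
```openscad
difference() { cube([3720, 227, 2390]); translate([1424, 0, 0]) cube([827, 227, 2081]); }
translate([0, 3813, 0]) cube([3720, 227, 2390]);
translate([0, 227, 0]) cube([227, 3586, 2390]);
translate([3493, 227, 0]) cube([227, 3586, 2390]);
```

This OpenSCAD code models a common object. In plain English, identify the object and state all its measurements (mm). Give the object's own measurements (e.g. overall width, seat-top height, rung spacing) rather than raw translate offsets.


A single room: four walls, each 2390 mm tall and 227 mm thick, enclosing an outside footprint 3720×4040 mm (x × y), no floor or roof. The front and back walls (−y and +y sides) run the full x-width; the side walls fit between their inner faces. A door opening 827 mm wide and 2081 mm tall is cut through the front wall from the floor up, its −x edge 1424 mm from the wall's −x end.


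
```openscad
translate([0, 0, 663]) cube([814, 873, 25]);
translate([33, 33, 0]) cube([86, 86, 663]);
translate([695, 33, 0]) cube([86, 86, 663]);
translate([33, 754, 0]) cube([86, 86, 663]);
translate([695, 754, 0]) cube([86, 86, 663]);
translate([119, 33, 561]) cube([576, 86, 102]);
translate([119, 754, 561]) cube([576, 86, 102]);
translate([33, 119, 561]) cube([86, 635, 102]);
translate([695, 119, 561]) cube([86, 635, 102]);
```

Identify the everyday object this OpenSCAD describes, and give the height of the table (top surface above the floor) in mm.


A table. The table height is 688 mm.

A 814×873×25 slab sits at z = 663 on four 86 mm square posts — a table. The top surface is at 663 + 25 = 688 mm.


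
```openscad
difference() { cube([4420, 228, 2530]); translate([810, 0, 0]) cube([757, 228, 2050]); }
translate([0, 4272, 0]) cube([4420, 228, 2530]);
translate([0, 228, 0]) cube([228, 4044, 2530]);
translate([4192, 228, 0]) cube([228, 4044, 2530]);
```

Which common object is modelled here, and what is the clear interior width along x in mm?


A single room. The interior width is 3964 mm.

Four walls enclosing a rectangle with a door in the front wall — a room. Outside width 4420 minus two 228 mm walls gives 3964 mm.


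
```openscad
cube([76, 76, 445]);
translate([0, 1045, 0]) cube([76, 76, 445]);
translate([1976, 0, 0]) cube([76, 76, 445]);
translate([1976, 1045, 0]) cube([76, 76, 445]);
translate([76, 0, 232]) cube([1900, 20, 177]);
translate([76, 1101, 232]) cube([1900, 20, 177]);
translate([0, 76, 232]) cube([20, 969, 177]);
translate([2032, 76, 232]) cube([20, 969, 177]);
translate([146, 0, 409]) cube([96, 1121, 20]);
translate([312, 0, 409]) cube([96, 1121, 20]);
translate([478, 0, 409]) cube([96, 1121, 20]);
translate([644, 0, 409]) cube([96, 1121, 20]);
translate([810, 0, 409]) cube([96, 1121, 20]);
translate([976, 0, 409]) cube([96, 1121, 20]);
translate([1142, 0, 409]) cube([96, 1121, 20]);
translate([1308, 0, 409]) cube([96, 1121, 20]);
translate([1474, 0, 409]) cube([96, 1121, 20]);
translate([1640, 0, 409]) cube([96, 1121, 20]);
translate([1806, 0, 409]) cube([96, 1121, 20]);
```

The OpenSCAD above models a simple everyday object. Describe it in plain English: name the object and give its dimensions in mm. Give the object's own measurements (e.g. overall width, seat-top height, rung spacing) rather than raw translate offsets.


A bed frame 2052 mm long (x) by 1121 mm wide (y). Four 76×76 mm corner posts, 445 mm tall, at the corners of the footprint. Four rails of 20 mm thickness and 177 mm height run between adjacent posts with their undersides at z = 232 mm, their outer faces flush with the outside of the frame (the two x-running rails run between the posts' inner faces; the two y-running rails run between the posts' inner faces). 11 slats, each 96 mm wide (x) and 20 mm thick, lie across the top of the two x-running rails, running the full 1121 mm width of the frame in y; along x they sit between the end posts with a 70 mm gap after the −x posts and between neighbouring slats, leaving 74 mm before the +x posts.


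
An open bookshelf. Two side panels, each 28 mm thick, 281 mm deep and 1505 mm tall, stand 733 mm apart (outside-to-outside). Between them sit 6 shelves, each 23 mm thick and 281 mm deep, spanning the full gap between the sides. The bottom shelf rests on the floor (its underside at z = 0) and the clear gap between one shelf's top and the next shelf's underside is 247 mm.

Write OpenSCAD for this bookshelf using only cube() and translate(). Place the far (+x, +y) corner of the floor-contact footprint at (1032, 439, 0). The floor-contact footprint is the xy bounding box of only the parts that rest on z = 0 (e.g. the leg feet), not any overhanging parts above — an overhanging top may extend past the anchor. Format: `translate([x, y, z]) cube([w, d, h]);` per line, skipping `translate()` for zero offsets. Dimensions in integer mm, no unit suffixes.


translate([299, 158, 0]) cube([28, 281, 1505]);
translate([1004, 158, 0]) cube([28, 281, 1505]);
translate([327, 158, 0]) cube([677, 281, 23]);
translate([327, 158, 270]) cube([677, 281, 23]);
translate([327, 158, 540]) cube([677, 281, 23]);
translate([327, 158, 810]) cube([677, 281, 23]);
translate([327, 158, 1080]) cube([677, 281, 23]);
translate([327, 158, 1350]) cube([677, 281, 23]);


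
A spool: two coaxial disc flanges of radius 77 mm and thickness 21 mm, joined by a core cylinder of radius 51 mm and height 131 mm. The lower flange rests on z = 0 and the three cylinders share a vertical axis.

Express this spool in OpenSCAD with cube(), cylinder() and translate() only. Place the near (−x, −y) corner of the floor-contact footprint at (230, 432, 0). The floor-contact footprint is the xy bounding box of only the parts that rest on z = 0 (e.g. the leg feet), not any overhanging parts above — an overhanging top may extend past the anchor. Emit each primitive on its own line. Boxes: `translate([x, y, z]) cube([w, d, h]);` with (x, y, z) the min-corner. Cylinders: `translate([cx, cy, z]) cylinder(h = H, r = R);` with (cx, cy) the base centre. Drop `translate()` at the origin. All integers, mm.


translate([307, 509, 0]) cylinder(h = 21, r = 77);
translate([307, 509, 21]) cylinder(h = 131, r = 51);
translate([307, 509, 152]) cylinder(h = 21, r = 77);


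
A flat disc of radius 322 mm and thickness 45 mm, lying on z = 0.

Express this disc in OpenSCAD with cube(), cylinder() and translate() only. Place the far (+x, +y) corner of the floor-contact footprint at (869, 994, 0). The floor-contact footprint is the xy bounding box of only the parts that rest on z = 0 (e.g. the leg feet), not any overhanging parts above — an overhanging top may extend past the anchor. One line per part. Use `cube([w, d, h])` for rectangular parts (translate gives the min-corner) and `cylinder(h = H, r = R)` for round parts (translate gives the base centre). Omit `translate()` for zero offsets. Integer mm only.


translate([547, 672, 0]) cylinder(h = 45, r = 322);


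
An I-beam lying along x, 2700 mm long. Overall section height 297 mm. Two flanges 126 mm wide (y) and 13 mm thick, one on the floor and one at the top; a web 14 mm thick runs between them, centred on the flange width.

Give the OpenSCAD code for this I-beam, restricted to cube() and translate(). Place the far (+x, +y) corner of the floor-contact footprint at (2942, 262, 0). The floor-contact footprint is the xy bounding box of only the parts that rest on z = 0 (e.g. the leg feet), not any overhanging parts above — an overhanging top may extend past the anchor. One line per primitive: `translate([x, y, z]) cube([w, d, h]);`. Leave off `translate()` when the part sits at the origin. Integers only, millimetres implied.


translate([242, 136, 0]) cube([2700, 126, 13]);
translate([242, 192, 13]) cube([2700, 14, 271]);
translate([242, 136, 284]) cube([2700, 126, 13]);


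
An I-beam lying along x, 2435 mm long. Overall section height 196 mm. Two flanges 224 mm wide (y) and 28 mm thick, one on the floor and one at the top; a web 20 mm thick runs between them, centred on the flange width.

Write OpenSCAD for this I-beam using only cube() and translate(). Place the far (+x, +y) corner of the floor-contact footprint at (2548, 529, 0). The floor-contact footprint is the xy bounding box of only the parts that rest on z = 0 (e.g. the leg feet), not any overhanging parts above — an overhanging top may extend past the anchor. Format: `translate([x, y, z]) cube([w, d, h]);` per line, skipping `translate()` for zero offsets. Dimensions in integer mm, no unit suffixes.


translate([113, 305, 0]) cube([2435, 224, 28]);
translate([113, 407, 28]) cube([2435, 20, 140]);
translate([113, 305, 168]) cube([2435, 224, 28]);


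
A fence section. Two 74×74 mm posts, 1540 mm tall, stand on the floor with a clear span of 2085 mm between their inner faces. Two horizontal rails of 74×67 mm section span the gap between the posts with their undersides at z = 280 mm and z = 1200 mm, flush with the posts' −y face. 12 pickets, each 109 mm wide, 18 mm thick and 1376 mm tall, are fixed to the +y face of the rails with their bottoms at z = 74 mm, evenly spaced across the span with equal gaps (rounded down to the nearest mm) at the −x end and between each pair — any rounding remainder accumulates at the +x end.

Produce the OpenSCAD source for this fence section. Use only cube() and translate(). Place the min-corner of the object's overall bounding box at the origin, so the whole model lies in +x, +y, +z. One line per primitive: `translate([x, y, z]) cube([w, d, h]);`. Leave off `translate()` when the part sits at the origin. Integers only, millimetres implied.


cube([74, 74, 1540]);
translate([2159, 0, 0]) cube([74, 74, 1540]);
translate([74, 0, 280]) cube([2085, 74, 67]);
translate([74, 0, 1200]) cube([2085, 74, 67]);
translate([133, 74, 74]) cube([109, 18, 1376]);
translate([301, 74, 74]) cube([109, 18, 1376]);
translate([469, 74, 74]) cube([109, 18, 1376]);
translate([637, 74, 74]) cube([109, 18, 1376]);
translate([805, 74, 74]) cube([109, 18, 1376]);
translate([973, 74, 74]) cube([109, 18, 1376]);
translate([1141, 74, 74]) cube([109, 18, 1376]);
translate([1309, 74, 74]) cube([109, 18, 1376]);
translate([1477, 74, 74]) cube([109, 18, 1376]);
translate([1645, 74, 74]) cube([109, 18, 1376]);
translate([1813, 74, 74]) cube([109, 18, 1376]);
translate([1981, 74, 74]) cube([109, 18, 1376]);
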